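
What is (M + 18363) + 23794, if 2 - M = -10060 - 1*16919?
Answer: 69138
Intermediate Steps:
M = 26981 (M = 2 - (-10060 - 1*16919) = 2 - (-10060 - 16919) = 2 - 1*(-26979) = 2 + 26979 = 26981)
(M + 18363) + 23794 = (26981 + 18363) + 23794 = 45344 + 23794 = 69138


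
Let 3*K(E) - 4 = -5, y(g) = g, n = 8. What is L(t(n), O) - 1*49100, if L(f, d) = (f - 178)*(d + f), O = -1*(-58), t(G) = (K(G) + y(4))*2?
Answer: -542252/9 ≈ -60250.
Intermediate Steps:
K(E) = -⅓ (K(E) = 4/3 + (⅓)*(-5) = 4/3 - 5/3 = -⅓)
t(G) = 22/3 (t(G) = (-⅓ + 4)*2 = (11/3)*2 = 22/3)
O = 58
L(f, d) = (-178 + f)*(d + f)
L(t(n), O) - 1*49100 = ((22/3)² - 178*58 - 178*22/3 + 58*(22/3)) - 1*49100 = (484/9 - 10324 - 3916/3 + 1276/3) - 49100 = -100352/9 - 49100 = -542252/9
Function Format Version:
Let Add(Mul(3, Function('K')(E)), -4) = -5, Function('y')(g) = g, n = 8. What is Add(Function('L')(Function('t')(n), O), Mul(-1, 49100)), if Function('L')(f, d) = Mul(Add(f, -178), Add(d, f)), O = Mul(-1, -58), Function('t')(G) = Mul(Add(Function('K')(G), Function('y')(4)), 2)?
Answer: Rational(-542252, 9) ≈ -60250.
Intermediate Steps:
Function('K')(E) = Rational(-1, 3) (Function('K')(E) = Add(Rational(4, 3), Mul(Rational(1, 3), -5)) = Add(Rational(4, 3), Rational(-5, 3)) = Rational(-1, 3))
Function('t')(G) = Rational(22, 3) (Function('t')(G) = Mul(Add(Rational(-1, 3), 4), 2) = Mul(Rational(11, 3), 2) = Rational(22, 3))
O = 58
Function('L')(f, d) = Mul(Add(-178, f), Add(d, f))
Add(Function('L')(Function('t')(n), O), Mul(-1, 49100)) = Add(Add(Pow(Rational(22, 3), 2), Mul(-178, 58), Mul(-178, Rational(22, 3)), Mul(58, Rational(22, 3))), Mul(-1, 49100)) = Add(Add(Rational(484, 9), -10324, Rational(-3916, 3), Rational(1276, 3)), -49100) = Add(Rational(-100352, 9), -49100) = Rational(-542252, 9)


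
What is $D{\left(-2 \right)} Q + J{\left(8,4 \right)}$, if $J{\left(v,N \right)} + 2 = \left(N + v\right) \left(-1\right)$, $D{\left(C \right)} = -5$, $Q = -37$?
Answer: $171$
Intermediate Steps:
$J{\left(v,N \right)} = -2 - N - v$ ($J{\left(v,N \right)} = -2 + \left(N + v\right) \left(-1\right) = -2 - \left(N + v\right) = -2 - N - v$)
$D{\left(-2 \right)} Q + J{\left(8,4 \right)} = \left(-5\right) \left(-37\right) - 14 = 185 - 14 = 171$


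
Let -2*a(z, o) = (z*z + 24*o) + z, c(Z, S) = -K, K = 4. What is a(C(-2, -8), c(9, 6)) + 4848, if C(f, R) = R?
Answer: 4868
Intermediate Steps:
c(Z, S) = -4 (c(Z, S) = -1*4 = -4)
a(z, o) = -12*o - z/2 - z**2/2 (a(z, o) = -((z*z + 24*o) + z)/2 = -((z**2 + 24*o) + z)/2 = -(z + z**2 + 24*o)/2 = -12*o - z/2 - z**2/2)
a(C(-2, -8), c(9, 6)) + 4848 = (-12*(-4) - 1/2*(-8) - 1/2*(-8)**2) + 4848 = (48 + 4 - 1/2*64) + 4848 = (48 + 4 - 32) + 4848 = 20 + 4848 = 4868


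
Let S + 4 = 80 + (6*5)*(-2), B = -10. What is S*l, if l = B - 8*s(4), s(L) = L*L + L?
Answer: -2720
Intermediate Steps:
s(L) = L + L**2 (s(L) = L**2 + L = L + L**2)
l = -170 (l = -10 - 32*(1 + 4) = -10 - 32*5 = -10 - 8*20 = -10 - 160 = -170)
S = 16 (S = -4 + (80 + (6*5)*(-2)) = -4 + (80 + 30*(-2)) = -4 + (80 - 60) = -4 + 20 = 16)
S*l = 16*(-170) = -2720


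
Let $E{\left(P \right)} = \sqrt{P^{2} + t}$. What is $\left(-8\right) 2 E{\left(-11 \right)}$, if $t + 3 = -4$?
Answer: $- 16 \sqrt{114} \approx -170.83$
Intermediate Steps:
$t = -7$ ($t = -3 - 4 = -7$)
$E{\left(P \right)} = \sqrt{-7 + P^{2}}$ ($E{\left(P \right)} = \sqrt{P^{2} - 7} = \sqrt{-7 + P^{2}}$)
$\left(-8\right) 2 E{\left(-11 \right)} = \left(-8\right) 2 \sqrt{-7 + \left(-11\right)^{2}} = - 16 \sqrt{-7 + 121} = - 16 \sqrt{114}$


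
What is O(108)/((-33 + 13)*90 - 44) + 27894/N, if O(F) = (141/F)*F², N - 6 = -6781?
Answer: -38651559/3123275 ≈ -12.375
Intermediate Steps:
N = -6775 (N = 6 - 6781 = -6775)
O(F) = 141*F
O(108)/((-33 + 13)*90 - 44) + 27894/N = (141*108)/((-33 + 13)*90 - 44) + 27894/(-6775) = 15228/(-20*90 - 44) + 27894*(-1/6775) = 15228/(-1800 - 44) - 27894/6775 = 15228/(-1844) - 27894/6775 = 15228*(-1/1844) - 27894/6775 = -3807/461 - 27894/6775 = -38651559/3123275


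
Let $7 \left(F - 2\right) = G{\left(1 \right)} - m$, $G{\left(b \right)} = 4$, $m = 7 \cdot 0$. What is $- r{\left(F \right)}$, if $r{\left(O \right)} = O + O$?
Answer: $- \frac{36}{7} \approx -5.1429$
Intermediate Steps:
$m = 0$
$F = \frac{18}{7}$ ($F = 2 + \frac{4 - 0}{7} = 2 + \frac{4 + 0}{7} = 2 + \frac{1}{7} \cdot 4 = 2 + \frac{4}{7} = \frac{18}{7} \approx 2.5714$)
$r{\left(O \right)} = 2 O$
$- r{\left(F \right)} = - \frac{2 \cdot 18}{7} = \left(-1\right) \frac{36}{7} = - \frac{36}{7}$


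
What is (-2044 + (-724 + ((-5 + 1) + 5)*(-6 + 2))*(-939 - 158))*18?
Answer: 14338296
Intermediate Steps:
(-2044 + (-724 + ((-5 + 1) + 5)*(-6 + 2))*(-939 - 158))*18 = (-2044 + (-724 + (-4 + 5)*(-4))*(-1097))*18 = (-2044 + (-724 + 1*(-4))*(-1097))*18 = (-2044 + (-724 - 4)*(-1097))*18 = (-2044 - 728*(-1097))*18 = (-2044 + 798616)*18 = 796572*18 = 14338296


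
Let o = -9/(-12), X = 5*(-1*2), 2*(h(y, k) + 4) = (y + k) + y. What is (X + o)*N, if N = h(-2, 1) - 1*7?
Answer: 925/8 ≈ 115.63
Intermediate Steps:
h(y, k) = -4 + y + k/2 (h(y, k) = -4 + ((y + k) + y)/2 = -4 + ((k + y) + y)/2 = -4 + (k + 2*y)/2 = -4 + (y + k/2) = -4 + y + k/2)
X = -10 (X = 5*(-2) = -10)
o = 3/4 (o = -9*(-1/12) = 3/4 ≈ 0.75000)
N = -25/2 (N = (-4 - 2 + (1/2)*1) - 1*7 = (-4 - 2 + 1/2) - 7 = -11/2 - 7 = -25/2 ≈ -12.500)
(X + o)*N = (-10 + 3/4)*(-25/2) = -37/4*(-25/2) = 925/8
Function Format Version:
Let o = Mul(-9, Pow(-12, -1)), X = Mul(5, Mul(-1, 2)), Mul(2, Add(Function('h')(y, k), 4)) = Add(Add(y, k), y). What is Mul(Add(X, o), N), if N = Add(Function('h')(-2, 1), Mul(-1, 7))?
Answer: Rational(925, 8) ≈ 115.63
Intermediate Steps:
Function('h')(y, k) = Add(-4, y, Mul(Rational(1, 2), k)) (Function('h')(y, k) = Add(-4, Mul(Rational(1, 2), Add(Add(y, k), y))) = Add(-4, Mul(Rational(1, 2), Add(Add(k, y), y))) = Add(-4, Mul(Rational(1, 2), Add(k, Mul(2, y)))) = Add(-4, Add(y, Mul(Rational(1, 2), k))) = Add(-4, y, Mul(Rational(1, 2), k)))
X = -10 (X = Mul(5, -2) = -10)
o = Rational(3, 4) (o = Mul(-9, Rational(-1, 12)) = Rational(3, 4) ≈ 0.75000)
N = Rational(-25, 2) (N = Add(Add(-4, -2, Mul(Rational(1, 2), 1)), Mul(-1, 7)) = Add(Add(-4, -2, Rational(1, 2)), -7) = Add(Rational(-11, 2), -7) = Rational(-25, 2) ≈ -12.500)
Mul(Add(X, o), N) = Mul(Add(-10, Rational(3, 4)), Rational(-25, 2)) = Mul(Rational(-37, 4), Rational(-25, 2)) = Rational(925, 8)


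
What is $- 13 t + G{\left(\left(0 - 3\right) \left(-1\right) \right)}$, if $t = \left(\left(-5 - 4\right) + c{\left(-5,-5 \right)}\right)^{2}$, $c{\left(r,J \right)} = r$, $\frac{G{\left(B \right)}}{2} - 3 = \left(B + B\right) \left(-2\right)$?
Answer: $-2566$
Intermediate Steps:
$G{\left(B \right)} = 6 - 8 B$ ($G{\left(B \right)} = 6 + 2 \left(B + B\right) \left(-2\right) = 6 + 2 \cdot 2 B \left(-2\right) = 6 + 2 \left(- 4 B\right) = 6 - 8 B$)
$t = 196$ ($t = \left(\left(-5 - 4\right) - 5\right)^{2} = \left(-9 - 5\right)^{2} = \left(-14\right)^{2} = 196$)
$- 13 t + G{\left(\left(0 - 3\right) \left(-1\right) \right)} = \left(-13\right) 196 + \left(6 - 8 \left(0 - 3\right) \left(-1\right)\right) = -2548 + \left(6 - 8 \left(\left(-3\right) \left(-1\right)\right)\right) = -2548 + \left(6 - 24\right) = -2548 - 18 = -2566$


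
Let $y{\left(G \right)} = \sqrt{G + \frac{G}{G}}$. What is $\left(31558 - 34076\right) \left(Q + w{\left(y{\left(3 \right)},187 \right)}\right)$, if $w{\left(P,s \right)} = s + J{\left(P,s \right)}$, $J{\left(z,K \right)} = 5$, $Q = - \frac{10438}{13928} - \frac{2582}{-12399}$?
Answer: $- \frac{20813567396761}{43173318} \approx -4.8209 \cdot 10^{5}$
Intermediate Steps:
$Q = - \frac{46729333}{86346636}$ ($Q = \left(-10438\right) \frac{1}{13928} - - \frac{2582}{12399} = - \frac{5219}{6964} + \frac{2582}{12399} = - \frac{46729333}{86346636} \approx -0.54118$)
$y{\left(G \right)} = \sqrt{1 + G}$ ($y{\left(G \right)} = \sqrt{G + 1} = \sqrt{1 + G}$)
$w{\left(P,s \right)} = 5 + s$ ($w{\left(P,s \right)} = s + 5 = 5 + s$)
$\left(31558 - 34076\right) \left(Q + w{\left(y{\left(3 \right)},187 \right)}\right) = \left(31558 - 34076\right) \left(- \frac{46729333}{86346636} + \left(5 + 187\right)\right) = - 2518 \left(- \frac{46729333}{86346636} + 192\right) = \left(-2518\right) \frac{16531824779}{86346636} = - \frac{20813567396761}{43173318}$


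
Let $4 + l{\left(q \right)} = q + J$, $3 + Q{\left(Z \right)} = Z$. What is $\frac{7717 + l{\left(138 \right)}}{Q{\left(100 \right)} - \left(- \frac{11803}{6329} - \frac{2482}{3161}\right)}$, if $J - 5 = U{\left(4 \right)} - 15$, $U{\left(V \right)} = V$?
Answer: $\frac{156946826805}{1993596854} \approx 78.725$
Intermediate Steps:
$Q{\left(Z \right)} = -3 + Z$
$J = -6$ ($J = 5 + \left(4 - 15\right) = 5 - 11 = -6$)
$l{\left(q \right)} = -10 + q$ ($l{\left(q \right)} = -4 + \left(q - 6\right) = -4 + \left(-6 + q\right) = -10 + q$)
$\frac{7717 + l{\left(138 \right)}}{Q{\left(100 \right)} - \left(- \frac{11803}{6329} - \frac{2482}{3161}\right)} = \frac{7717 + \left(-10 + 138\right)}{\left(-3 + 100\right) - \left(- \frac{11803}{6329} - \frac{2482}{3161}\right)} = \frac{7717 + 128}{97 - - \frac{53017861}{20005969}} = \frac{7845}{97 + \left(\frac{2482}{3161} + \frac{11803}{6329}\right)} = \frac{7845}{97 + \frac{53017861}{20005969}} = \frac{7845}{\frac{1993596854}{20005969}} = 7845 \cdot \frac{20005969}{1993596854} = \frac{156946826805}{1993596854}$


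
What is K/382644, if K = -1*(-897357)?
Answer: 299119/127548 ≈ 2.3451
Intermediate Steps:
K = 897357
K/382644 = 897357/382644 = 897357*(1/382644) = 299119/127548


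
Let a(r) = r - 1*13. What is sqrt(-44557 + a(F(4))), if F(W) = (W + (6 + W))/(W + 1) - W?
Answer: 2*I*sqrt(278570)/5 ≈ 211.12*I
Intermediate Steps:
F(W) = -W + (6 + 2*W)/(1 + W) (F(W) = (6 + 2*W)/(1 + W) - W = -W + (6 + 2*W)/(1 + W))
a(r) = -13 + r (a(r) = r - 13 = -13 + r)
sqrt(-44557 + a(F(4))) = sqrt(-44557 + (-13 + (6 + 4 - 1*4**2)/(1 + 4))) = sqrt(-44557 + (-13 + (6 + 4 - 1*16)/5)) = sqrt(-44557 + (-13 + (6 + 4 - 16)/5)) = sqrt(-44557 + (-13 + (1/5)*(-6))) = sqrt(-44557 + (-13 - 6/5)) = sqrt(-44557 - 71/5) = sqrt(-222856/5) = 2*I*sqrt(278570)/5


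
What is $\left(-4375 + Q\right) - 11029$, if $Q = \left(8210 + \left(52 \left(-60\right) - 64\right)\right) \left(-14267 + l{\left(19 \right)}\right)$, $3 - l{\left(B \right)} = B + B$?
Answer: $-71897256$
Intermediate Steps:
$l{\left(B \right)} = 3 - 2 B$ ($l{\left(B \right)} = 3 - \left(B + B\right) = 3 - 2 B$)
$Q = -71881852$ ($Q = \left(8210 + \left(52 \left(-60\right) - 64\right)\right) \left(-14267 + \left(3 - 38\right)\right) = \left(8210 - 3184\right) \left(-14267 + \left(3 - 38\right)\right) = \left(8210 - 3184\right) \left(-14267 - 35\right) = 5026 \left(-14302\right) = -71881852$)
$\left(-4375 + Q\right) - 11029 = \left(-4375 - 71881852\right) - 11029 = -71886227 - 11029 = -71897256$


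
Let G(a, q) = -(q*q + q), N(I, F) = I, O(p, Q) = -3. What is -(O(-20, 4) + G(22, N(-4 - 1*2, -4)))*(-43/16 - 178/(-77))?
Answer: -1389/112 ≈ -12.402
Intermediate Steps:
G(a, q) = -q - q² (G(a, q) = -(q² + q) = -(q + q²) = -q - q²)
-(O(-20, 4) + G(22, N(-4 - 1*2, -4)))*(-43/16 - 178/(-77)) = -(-3 - (-4 - 1*2)*(1 + (-4 - 1*2)))*(-43/16 - 178/(-77)) = -(-3 - (-4 - 2)*(1 + (-4 - 2)))*(-43*1/16 - 178*(-1/77)) = -(-3 - 1*(-6)*(1 - 6))*(-43/16 + 178/77) = -(-3 - 1*(-6)*(-5))*(-463)/1232 = -(-3 - 30)*(-463)/1232 = -(-33)*(-463)/1232 = -1*1389/112 = -1389/112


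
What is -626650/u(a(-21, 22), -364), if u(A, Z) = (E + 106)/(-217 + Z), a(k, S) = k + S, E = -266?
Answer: -36408365/16 ≈ -2.2755e+6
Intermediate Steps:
a(k, S) = S + k
u(A, Z) = -160/(-217 + Z) (u(A, Z) = (-266 + 106)/(-217 + Z) = -160/(-217 + Z))
-626650/u(a(-21, 22), -364) = -626650/((-160/(-217 - 364))) = -626650/((-160/(-581))) = -626650/((-160*(-1/581))) = -626650/160/581 = -626650*581/160 = -36408365/16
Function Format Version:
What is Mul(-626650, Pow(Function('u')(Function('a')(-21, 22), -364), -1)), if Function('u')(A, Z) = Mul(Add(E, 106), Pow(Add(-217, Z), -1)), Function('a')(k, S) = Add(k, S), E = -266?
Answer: Rational(-36408365, 16) ≈ -2.2755e+6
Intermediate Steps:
Function('a')(k, S) = Add(S, k)
Function('u')(A, Z) = Mul(-160, Pow(Add(-217, Z), -1)) (Function('u')(A, Z) = Mul(Add(-266, 106), Pow(Add(-217, Z), -1)) = Mul(-160, Pow(Add(-217, Z), -1)))
Mul(-626650, Pow(Function('u')(Function('a')(-21, 22), -364), -1)) = Mul(-626650, Pow(Mul(-160, Pow(Add(-217, -364), -1)), -1)) = Mul(-626650, Pow(Mul(-160, Pow(-581, -1)), -1)) = Mul(-626650, Pow(Mul(-160, Rational(-1, 581)), -1)) = Mul(-626650, Pow(Rational(160, 581), -1)) = Mul(-626650, Rational(581, 160)) = Rational(-36408365, 16)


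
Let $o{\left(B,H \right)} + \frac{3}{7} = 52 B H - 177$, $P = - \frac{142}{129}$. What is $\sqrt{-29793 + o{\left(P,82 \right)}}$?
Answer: $\frac{i \sqrt{28265446839}}{903} \approx 186.18 i$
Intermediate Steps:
$P = - \frac{142}{129}$ ($P = \left(-142\right) \frac{1}{129} = - \frac{142}{129} \approx -1.1008$)
$o{\left(B,H \right)} = - \frac{1242}{7} + 52 B H$ ($o{\left(B,H \right)} = - \frac{3}{7} + \left(52 B H - 177\right) = - \frac{3}{7} + \left(-177 + 52 B H\right) = - \frac{1242}{7} + 52 B H$)
$\sqrt{-29793 + o{\left(P,82 \right)}} = \sqrt{-29793 + \left(- \frac{1242}{7} + 52 \left(- \frac{142}{129}\right) 82\right)} = \sqrt{-29793 - \frac{4398634}{903}} = \sqrt{- \frac{31301713}{903}} = \frac{i \sqrt{28265446839}}{903}$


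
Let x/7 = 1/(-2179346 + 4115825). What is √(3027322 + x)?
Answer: √11352308911302878355/1936479 ≈ 1739.9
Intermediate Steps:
x = 7/1936479 (x = 7/(-2179346 + 4115825) = 7/1936479 ≈ 3.6148e-6)
√(3027322 + x) = √(3027322 + 7/1936479) = √(5862345479245/1936479) = √11352308911302878355/1936479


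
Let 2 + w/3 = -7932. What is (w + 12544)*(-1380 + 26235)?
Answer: -279817590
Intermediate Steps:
w = -23802 (w = -6 + 3*(-7932) = -6 - 23796 = -23802)
(w + 12544)*(-1380 + 26235) = (-23802 + 12544)*(-1380 + 26235) = -11258*24855 = -279817590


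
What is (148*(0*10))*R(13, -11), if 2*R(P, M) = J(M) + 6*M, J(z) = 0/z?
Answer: 0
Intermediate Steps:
J(z) = 0
R(P, M) = 3*M (R(P, M) = (0 + 6*M)/2 = (6*M)/2 = 3*M)
(148*(0*10))*R(13, -11) = (148*(0*10))*(3*(-11)) = (148*0)*(-33) = 0*(-33) = 0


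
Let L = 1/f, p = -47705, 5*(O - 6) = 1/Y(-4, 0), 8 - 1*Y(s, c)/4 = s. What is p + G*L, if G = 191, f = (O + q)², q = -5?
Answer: -2759752505/58081 ≈ -47516.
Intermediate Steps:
Y(s, c) = 32 - 4*s
O = 1441/240 (O = 6 + 1/(5*(32 - 4*(-4))) = 6 + 1/(5*(32 + 16)) = 6 + (⅕)/48 = 6 + (⅕)*(1/48) = 6 + 1/240 = 1441/240 ≈ 6.0042)
f = 58081/57600 (f = (1441/240 - 5)² = (241/240)² = 58081/57600 ≈ 1.0084)
L = 57600/58081 (L = 1/(58081/57600) = 57600/58081 ≈ 0.99172)
p + G*L = -47705 + 191*(57600/58081) = -47705 + 11001600/58081 = -2759752505/58081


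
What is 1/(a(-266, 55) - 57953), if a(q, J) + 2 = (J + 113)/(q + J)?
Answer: -211/12228673 ≈ -1.7255e-5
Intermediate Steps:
a(q, J) = -2 + (113 + J)/(J + q) (a(q, J) = -2 + (J + 113)/(q + J) = -2 + (113 + J)/(J + q))
1/(a(-266, 55) - 57953) = 1/((113 - 1*55 - 2*(-266))/(55 - 266) - 57953) = 1/((113 - 55 + 532)/(-211) - 57953) = 1/(-1/211*590 - 57953) = 1/(-590/211 - 57953) = 1/(-12228673/211) = -211/12228673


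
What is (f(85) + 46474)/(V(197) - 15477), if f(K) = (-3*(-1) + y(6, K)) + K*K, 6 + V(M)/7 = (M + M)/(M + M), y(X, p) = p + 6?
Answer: -53793/15512 ≈ -3.4678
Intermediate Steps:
y(X, p) = 6 + p
V(M) = -35 (V(M) = -42 + 7*((M + M)/(M + M)) = -42 + 7*((2*M)/((2*M))) = -42 + 7*((2*M)*(1/(2*M))) = -42 + 7*1 = -42 + 7 = -35)
f(K) = 9 + K + K² (f(K) = (-3*(-1) + (6 + K)) + K*K = (3 + (6 + K)) + K² = (9 + K) + K² = 9 + K + K²)
(f(85) + 46474)/(V(197) - 15477) = ((9 + 85 + 85²) + 46474)/(-35 - 15477) = ((9 + 85 + 7225) + 46474)/(-15512) = (7319 + 46474)*(-1/15512) = 53793*(-1/15512) = -53793/15512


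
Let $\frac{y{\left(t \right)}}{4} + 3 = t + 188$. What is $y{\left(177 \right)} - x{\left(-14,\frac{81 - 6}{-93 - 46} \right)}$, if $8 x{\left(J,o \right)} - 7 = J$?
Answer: $\frac{11591}{8} \approx 1448.9$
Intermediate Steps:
$x{\left(J,o \right)} = \frac{7}{8} + \frac{J}{8}$
$y{\left(t \right)} = 740 + 4 t$ ($y{\left(t \right)} = -12 + 4 \left(t + 188\right) = -12 + 4 \left(188 + t\right) = -12 + \left(752 + 4 t\right) = 740 + 4 t$)
$y{\left(177 \right)} - x{\left(-14,\frac{81 - 6}{-93 - 46} \right)} = \left(740 + 4 \cdot 177\right) - \left(\frac{7}{8} + \frac{1}{8} \left(-14\right)\right) = \left(740 + 708\right) - \left(\frac{7}{8} - \frac{7}{4}\right) = 1448 - - \frac{7}{8} = 1448 + \frac{7}{8} = \frac{11591}{8}$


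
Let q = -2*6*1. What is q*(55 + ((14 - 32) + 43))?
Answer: -960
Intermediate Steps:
q = -12 (q = -12*1 = -12)
q*(55 + ((14 - 32) + 43)) = -12*(55 + ((14 - 32) + 43)) = -12*(55 + (-18 + 43)) = -12*(55 + 25) = -12*80 = -960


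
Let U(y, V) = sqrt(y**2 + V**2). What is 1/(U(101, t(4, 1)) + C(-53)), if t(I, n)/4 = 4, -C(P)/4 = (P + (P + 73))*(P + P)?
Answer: -13992/195765607 - sqrt(10457)/195765607 ≈ -7.1996e-5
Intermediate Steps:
C(P) = -8*P*(73 + 2*P) (C(P) = -4*(P + (P + 73))*(P + P) = -4*(P + (73 + P))*2*P = -4*(73 + 2*P)*2*P = -8*P*(73 + 2*P))
t(I, n) = 16 (t(I, n) = 4*4 = 16)
U(y, V) = sqrt(V**2 + y**2)
1/(U(101, t(4, 1)) + C(-53)) = 1/(sqrt(16**2 + 101**2) - 8*(-53)*(73 + 2*(-53))) = 1/(sqrt(256 + 10201) - 8*(-53)*(73 - 106)) = 1/(sqrt(10457) - 8*(-53)*(-33)) = 1/(sqrt(10457) - 13992) = 1/(-13992 + sqrt(10457))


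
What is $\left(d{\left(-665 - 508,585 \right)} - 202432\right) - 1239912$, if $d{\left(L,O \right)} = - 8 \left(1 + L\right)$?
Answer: $-1432968$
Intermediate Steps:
$d{\left(L,O \right)} = -8 - 8 L$
$\left(d{\left(-665 - 508,585 \right)} - 202432\right) - 1239912 = \left(\left(-8 - 8 \left(-665 - 508\right)\right) - 202432\right) - 1239912 = \left(\left(-8 - -9384\right) - 202432\right) - 1239912 = \left(\left(-8 + 9384\right) - 202432\right) - 1239912 = \left(9376 - 202432\right) - 1239912 = -193056 - 1239912 = -1432968$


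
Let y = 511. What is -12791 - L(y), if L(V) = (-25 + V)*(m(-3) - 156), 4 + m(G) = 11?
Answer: 59623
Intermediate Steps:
m(G) = 7 (m(G) = -4 + 11 = 7)
L(V) = 3725 - 149*V (L(V) = (-25 + V)*(7 - 156) = (-25 + V)*(-149) = 3725 - 149*V)
-12791 - L(y) = -12791 - (3725 - 149*511) = -12791 - (3725 - 76139) = -12791 - 1*(-72414) = -12791 + 72414 = 59623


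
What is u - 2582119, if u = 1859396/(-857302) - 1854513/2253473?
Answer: -2494209659060514954/965953454923 ≈ -2.5821e+6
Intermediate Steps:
u = -2889988193117/965953454923 (u = 1859396*(-1/857302) - 1854513*1/2253473 = -929698/428651 - 1854513/2253473 = -2889988193117/965953454923 ≈ -2.9919)
u - 2582119 = -2889988193117/965953454923 - 2582119 = -2494209659060514954/965953454923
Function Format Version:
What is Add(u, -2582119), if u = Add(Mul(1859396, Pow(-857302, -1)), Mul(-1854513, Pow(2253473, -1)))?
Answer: Rational(-2494209659060514954, 965953454923) ≈ -2.5821e+6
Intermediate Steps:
u = Rational(-2889988193117, 965953454923) (u = Add(Mul(1859396, Rational(-1, 857302)), Mul(-1854513, Rational(1, 2253473))) = Add(Rational(-929698, 428651), Rational(-1854513, 2253473)) = Rational(-2889988193117, 965953454923) ≈ -2.9919)
Add(u, -2582119) = Add(Rational(-2889988193117, 965953454923), -2582119) = Rational(-2494209659060514954, 965953454923)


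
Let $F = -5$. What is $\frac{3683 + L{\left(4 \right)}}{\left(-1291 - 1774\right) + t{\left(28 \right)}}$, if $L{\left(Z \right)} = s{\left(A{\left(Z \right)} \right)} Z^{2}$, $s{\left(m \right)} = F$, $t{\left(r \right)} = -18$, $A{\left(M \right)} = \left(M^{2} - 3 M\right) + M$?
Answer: $- \frac{3603}{3083} \approx -1.1687$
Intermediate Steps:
$A{\left(M \right)} = M^{2} - 2 M$
$s{\left(m \right)} = -5$
$L{\left(Z \right)} = - 5 Z^{2}$
$\frac{3683 + L{\left(4 \right)}}{\left(-1291 - 1774\right) + t{\left(28 \right)}} = \frac{3683 - 5 \cdot 4^{2}}{\left(-1291 - 1774\right) - 18} = \frac{3683 - 80}{-3065 - 18} = \frac{3683 - 80}{-3083} = 3603 \left(- \frac{1}{3083}\right) = - \frac{3603}{3083}$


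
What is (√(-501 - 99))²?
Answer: -600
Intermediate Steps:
(√(-501 - 99))² = (√(-600))² = (10*I*√6)² = -600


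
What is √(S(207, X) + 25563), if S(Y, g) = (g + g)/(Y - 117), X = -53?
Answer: √5751410/15 ≈ 159.88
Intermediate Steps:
S(Y, g) = 2*g/(-117 + Y) (S(Y, g) = (2*g)/(-117 + Y) = 2*g/(-117 + Y))
√(S(207, X) + 25563) = √(2*(-53)/(-117 + 207) + 25563) = √(2*(-53)/90 + 25563) = √(2*(-53)*(1/90) + 25563) = √(-53/45 + 25563) = √(1150282/45) = √5751410/15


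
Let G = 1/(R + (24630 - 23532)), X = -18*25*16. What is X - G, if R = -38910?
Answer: -272246399/37812 ≈ -7200.0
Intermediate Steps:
X = -7200 (X = -450*16 = -7200)
G = -1/37812 (G = 1/(-38910 + (24630 - 23532)) = 1/(-38910 + 1098) = 1/(-37812) = -1/37812 ≈ -2.6447e-5)
X - G = -7200 - 1*(-1/37812) = -7200 + 1/37812 = -272246399/37812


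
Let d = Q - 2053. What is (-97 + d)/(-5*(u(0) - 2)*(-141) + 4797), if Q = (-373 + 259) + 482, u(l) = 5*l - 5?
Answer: 297/23 ≈ 12.913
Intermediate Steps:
u(l) = -5 + 5*l
Q = 368 (Q = -114 + 482 = 368)
d = -1685 (d = 368 - 2053 = -1685)
(-97 + d)/(-5*(u(0) - 2)*(-141) + 4797) = (-97 - 1685)/(-5*((-5 + 5*0) - 2)*(-141) + 4797) = -1782/(-5*((-5 + 0) - 2)*(-141) + 4797) = -1782/(-5*(-5 - 2)*(-141) + 4797) = -1782/(-5*(-7)*(-141) + 4797) = -1782/(35*(-141) + 4797) = -1782/(-4935 + 4797) = -1782/(-138) = -1782*(-1/138) = 297/23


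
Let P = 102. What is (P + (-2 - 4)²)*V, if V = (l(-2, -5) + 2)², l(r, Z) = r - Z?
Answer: 3450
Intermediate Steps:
V = 25 (V = ((-2 - 1*(-5)) + 2)² = ((-2 + 5) + 2)² = (3 + 2)² = 5² = 25)
(P + (-2 - 4)²)*V = (102 + (-2 - 4)²)*25 = (102 + (-6)²)*25 = (102 + 36)*25 = 138*25 = 3450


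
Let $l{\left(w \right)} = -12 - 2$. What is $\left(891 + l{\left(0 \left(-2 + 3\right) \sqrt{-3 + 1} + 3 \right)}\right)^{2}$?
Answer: $769129$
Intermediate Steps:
$l{\left(w \right)} = -14$ ($l{\left(w \right)} = -12 - 2 = -14$)
$\left(891 + l{\left(0 \left(-2 + 3\right) \sqrt{-3 + 1} + 3 \right)}\right)^{2} = \left(891 - 14\right)^{2} = 877^{2} = 769129$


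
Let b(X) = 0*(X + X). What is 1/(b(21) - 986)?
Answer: -1/986 ≈ -0.0010142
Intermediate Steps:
b(X) = 0 (b(X) = 0*(2*X) = 0)
1/(b(21) - 986) = 1/(0 - 986) = 1/(-986) = -1/986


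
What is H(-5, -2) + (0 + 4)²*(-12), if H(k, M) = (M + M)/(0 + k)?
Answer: -956/5 ≈ -191.20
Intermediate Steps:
H(k, M) = 2*M/k (H(k, M) = (2*M)/k = 2*M/k)
H(-5, -2) + (0 + 4)²*(-12) = 2*(-2)/(-5) + (0 + 4)²*(-12) = 2*(-2)*(-⅕) + 4²*(-12) = ⅘ + 16*(-12) = ⅘ - 192 = -956/5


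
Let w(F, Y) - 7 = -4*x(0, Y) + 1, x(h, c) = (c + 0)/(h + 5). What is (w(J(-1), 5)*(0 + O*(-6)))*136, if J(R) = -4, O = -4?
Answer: 13056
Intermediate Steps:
x(h, c) = c/(5 + h)
w(F, Y) = 8 - 4*Y/5 (w(F, Y) = 7 + (-4*Y/(5 + 0) + 1) = 7 + (-4*Y/5 + 1) = 7 + (1 - 4*Y/5) = 8 - 4*Y/5)
(w(J(-1), 5)*(0 + O*(-6)))*136 = ((8 - 4/5*5)*(0 - 4*(-6)))*136 = ((8 - 4)*(0 + 24))*136 = (4*24)*136 = 96*136 = 13056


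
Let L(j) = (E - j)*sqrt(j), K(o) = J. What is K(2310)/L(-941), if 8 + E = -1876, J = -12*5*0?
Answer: 0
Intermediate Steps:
J = 0 (J = -60*0 = 0)
K(o) = 0
E = -1884 (E = -8 - 1876 = -1884)
L(j) = sqrt(j)*(-1884 - j) (L(j) = (-1884 - j)*sqrt(j) = sqrt(j)*(-1884 - j))
K(2310)/L(-941) = 0/((sqrt(-941)*(-1884 - 1*(-941)))) = 0/(((I*sqrt(941))*(-1884 + 941))) = 0/(((I*sqrt(941))*(-943))) = 0/((-943*I*sqrt(941))) = 0*(I*sqrt(941)/887363) = 0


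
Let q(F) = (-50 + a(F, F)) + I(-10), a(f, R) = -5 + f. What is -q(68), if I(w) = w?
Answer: -3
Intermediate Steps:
q(F) = -65 + F (q(F) = (-50 + (-5 + F)) - 10 = (-55 + F) - 10 = -65 + F)
-q(68) = -(-65 + 68) = -1*3 = -3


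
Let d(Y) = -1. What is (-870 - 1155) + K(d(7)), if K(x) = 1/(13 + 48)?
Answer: -123524/61 ≈ -2025.0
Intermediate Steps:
K(x) = 1/61
(-870 - 1155) + K(d(7)) = (-870 - 1155) + 1/61 = -2025 + 1/61 = -123524/61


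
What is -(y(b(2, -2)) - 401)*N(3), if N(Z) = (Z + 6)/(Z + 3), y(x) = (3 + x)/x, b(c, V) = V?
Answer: 2409/4 ≈ 602.25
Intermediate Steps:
y(x) = (3 + x)/x
N(Z) = (6 + Z)/(3 + Z)
-(y(b(2, -2)) - 401)*N(3) = -((3 - 2)/(-2) - 401)*(6 + 3)/(3 + 3) = -(-1/2*1 - 401)*9/6 = -(-1/2 - 401)*(1/6)*9 = -(-803)*3/(2*2) = -1*(-2409/4) = 2409/4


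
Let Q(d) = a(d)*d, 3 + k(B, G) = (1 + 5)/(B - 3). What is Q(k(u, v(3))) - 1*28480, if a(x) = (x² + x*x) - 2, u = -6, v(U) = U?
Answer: -771424/27 ≈ -28571.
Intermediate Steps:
a(x) = -2 + 2*x² (a(x) = (x² + x²) - 2 = 2*x² - 2 = -2 + 2*x²)
k(B, G) = -3 + 6/(-3 + B) (k(B, G) = -3 + (1 + 5)/(B - 3) = -3 + 6/(-3 + B))
Q(d) = d*(-2 + 2*d²) (Q(d) = (-2 + 2*d²)*d = d*(-2 + 2*d²))
Q(k(u, v(3))) - 1*28480 = 2*(3*(5 - 1*(-6))/(-3 - 6))*(-1 + (3*(5 - 1*(-6))/(-3 - 6))²) - 1*28480 = 2*(3*(5 + 6)/(-9))*(-1 + (3*(5 + 6)/(-9))²) - 28480 = 2*(3*(-⅑)*11)*(-1 + (3*(-⅑)*11)²) - 28480 = 2*(-11/3)*(-1 + (-11/3)²) - 28480 = 2*(-11/3)*(-1 + 121/9) - 28480 = 2*(-11/3)*(112/9) - 28480 = -2464/27 - 28480 = -771424/27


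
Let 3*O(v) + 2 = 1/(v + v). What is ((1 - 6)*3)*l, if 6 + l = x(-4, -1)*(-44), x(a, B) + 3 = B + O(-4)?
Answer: -6035/2 ≈ -3017.5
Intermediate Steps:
O(v) = -2/3 + 1/(6*v) (O(v) = -2/3 + 1/(3*(v + v)) = -2/3 + 1/(3*((2*v))) = -2/3 + (1/(2*v))/3 = -2/3 + 1/(6*v))
x(a, B) = -89/24 + B (x(a, B) = -3 + (B + (1/6)*(1 - 4*(-4))/(-4)) = -3 + (B + (1/6)*(-1/4)*(1 + 16)) = -3 + (B + (1/6)*(-1/4)*17) = -3 + (B - 17/24) = -3 + (-17/24 + B) = -89/24 + B)
l = 1207/6 (l = -6 + (-89/24 - 1)*(-44) = -6 - 113/24*(-44) = -6 + 1243/6 = 1207/6 ≈ 201.17)
((1 - 6)*3)*l = ((1 - 6)*3)*(1207/6) = -5*3*(1207/6) = -15*1207/6 = -6035/2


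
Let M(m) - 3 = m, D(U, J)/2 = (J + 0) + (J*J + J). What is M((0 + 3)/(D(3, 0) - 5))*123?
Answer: 1476/5 ≈ 295.20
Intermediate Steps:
D(U, J) = 2*J² + 4*J (D(U, J) = 2*((J + 0) + (J*J + J)) = 2*(J + (J² + J)) = 2*(J + (J + J²)) = 2*(J² + 2*J) = 2*J² + 4*J)
M(m) = 3 + m
M((0 + 3)/(D(3, 0) - 5))*123 = (3 + (0 + 3)/(2*0*(2 + 0) - 5))*123 = (3 + 3/(2*0*2 - 5))*123 = (3 + 3/(0 - 5))*123 = (3 + 3/(-5))*123 = (3 + 3*(-⅕))*123 = (3 - ⅗)*123 = (12/5)*123 = 1476/5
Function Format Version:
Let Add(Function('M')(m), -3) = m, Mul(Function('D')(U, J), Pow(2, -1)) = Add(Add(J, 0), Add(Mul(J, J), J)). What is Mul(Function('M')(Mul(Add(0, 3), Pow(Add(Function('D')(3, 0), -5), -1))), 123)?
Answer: Rational(1476, 5) ≈ 295.20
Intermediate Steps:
Function('D')(U, J) = Add(Mul(2, Pow(J, 2)), Mul(4, J)) (Function('D')(U, J) = Mul(2, Add(Add(J, 0), Add(Mul(J, J), J))) = Mul(2, Add(J, Add(Pow(J, 2), J))) = Mul(2, Add(J, Add(J, Pow(J, 2)))) = Mul(2, Add(Pow(J, 2), Mul(2, J))) = Add(Mul(2, Pow(J, 2)), Mul(4, J)))
Function('M')(m) = Add(3, m)
Mul(Function('M')(Mul(Add(0, 3), Pow(Add(Function('D')(3, 0), -5), -1))), 123) = Mul(Add(3, Mul(Add(0, 3), Pow(Add(Mul(2, 0, Add(2, 0)), -5), -1))), 123) = Mul(Add(3, Mul(3, Pow(Add(Mul(2, 0, 2), -5), -1))), 123) = Mul(Add(3, Mul(3, Pow(Add(0, -5), -1))), 123) = Mul(Add(3, Mul(3, Pow(-5, -1))), 123) = Mul(Add(3, Mul(3, Rational(-1, 5))), 123) = Mul(Add(3, Rational(-3, 5)), 123) = Mul(Rational(12, 5), 123) = Rational(1476, 5)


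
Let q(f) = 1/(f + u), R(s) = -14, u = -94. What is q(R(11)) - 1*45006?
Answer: -4860649/108 ≈ -45006.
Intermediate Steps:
q(f) = 1/(-94 + f) (q(f) = 1/(f - 94) = 1/(-94 + f))
q(R(11)) - 1*45006 = 1/(-94 - 14) - 1*45006 = 1/(-108) - 45006 = -1/108 - 45006 = -4860649/108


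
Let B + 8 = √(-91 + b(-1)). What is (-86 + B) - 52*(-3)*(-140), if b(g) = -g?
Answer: -21934 + 3*I*√10 ≈ -21934.0 + 9.4868*I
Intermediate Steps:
B = -8 + 3*I*√10 (B = -8 + √(-91 - 1*(-1)) = -8 + √(-91 + 1) = -8 + √(-90) = -8 + 3*I*√10 ≈ -8.0 + 9.4868*I)
(-86 + B) - 52*(-3)*(-140) = (-86 + (-8 + 3*I*√10)) - 52*(-3)*(-140) = (-94 + 3*I*√10) + 156*(-140) = (-94 + 3*I*√10) - 21840 = -21934 + 3*I*√10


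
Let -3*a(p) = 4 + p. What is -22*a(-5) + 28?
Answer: 62/3 ≈ 20.667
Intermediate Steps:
a(p) = -4/3 - p/3 (a(p) = -(4 + p)/3 = -4/3 - p/3)
-22*a(-5) + 28 = -22*(-4/3 - 1/3*(-5)) + 28 = -22*(-4/3 + 5/3) + 28 = -22*1/3 + 28 = -22/3 + 28 = 62/3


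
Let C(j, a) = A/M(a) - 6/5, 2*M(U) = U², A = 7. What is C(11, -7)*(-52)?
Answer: 1664/35 ≈ 47.543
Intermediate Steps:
M(U) = U²/2
C(j, a) = -6/5 + 14/a² (C(j, a) = 7/((a²/2)) - 6/5 = 7*(2/a²) - 6*⅕ = 14/a² - 6/5 = -6/5 + 14/a²)
C(11, -7)*(-52) = (-6/5 + 14/(-7)²)*(-52) = (-6/5 + 14*(1/49))*(-52) = (-6/5 + 2/7)*(-52) = -32/35*(-52) = 1664/35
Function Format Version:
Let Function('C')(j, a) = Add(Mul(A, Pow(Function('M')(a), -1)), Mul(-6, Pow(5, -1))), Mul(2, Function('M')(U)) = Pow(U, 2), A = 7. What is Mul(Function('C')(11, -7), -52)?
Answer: Rational(1664, 35) ≈ 47.543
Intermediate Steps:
Function('M')(U) = Mul(Rational(1, 2), Pow(U, 2))
Function('C')(j, a) = Add(Rational(-6, 5), Mul(14, Pow(a, -2))) (Function('C')(j, a) = Add(Mul(7, Pow(Mul(Rational(1, 2), Pow(a, 2)), -1)), Mul(-6, Pow(5, -1))) = Add(Mul(7, Mul(2, Pow(a, -2))), Mul(-6, Rational(1, 5))) = Add(Mul(14, Pow(a, -2)), Rational(-6, 5)) = Add(Rational(-6, 5), Mul(14, Pow(a, -2))))
Mul(Function('C')(11, -7), -52) = Mul(Add(Rational(-6, 5), Mul(14, Pow(-7, -2))), -52) = Mul(Add(Rational(-6, 5), Mul(14, Rational(1, 49))), -52) = Mul(Add(Rational(-6, 5), Rational(2, 7)), -52) = Mul(Rational(-32, 35), -52) = Rational(1664, 35)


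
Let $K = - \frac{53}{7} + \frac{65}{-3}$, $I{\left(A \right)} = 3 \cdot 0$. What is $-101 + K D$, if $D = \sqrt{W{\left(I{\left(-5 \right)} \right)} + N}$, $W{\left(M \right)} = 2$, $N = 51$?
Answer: $-101 - \frac{614 \sqrt{53}}{21} \approx -313.86$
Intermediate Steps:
$I{\left(A \right)} = 0$
$D = \sqrt{53}$ ($D = \sqrt{2 + 51} = \sqrt{53} \approx 7.2801$)
$K = - \frac{614}{21}$ ($K = \left(-53\right) \frac{1}{7} + 65 \left(- \frac{1}{3}\right) = - \frac{53}{7} - \frac{65}{3} = - \frac{614}{21} \approx -29.238$)
$-101 + K D = -101 - \frac{614 \sqrt{53}}{21}$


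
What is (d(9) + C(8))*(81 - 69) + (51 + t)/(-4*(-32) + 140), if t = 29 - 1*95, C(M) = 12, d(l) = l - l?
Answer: 38577/268 ≈ 143.94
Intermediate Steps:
d(l) = 0
t = -66 (t = 29 - 95 = -66)
(d(9) + C(8))*(81 - 69) + (51 + t)/(-4*(-32) + 140) = (0 + 12)*(81 - 69) + (51 - 66)/(-4*(-32) + 140) = 12*12 - 15/(128 + 140) = 144 - 15/268 = 38577/268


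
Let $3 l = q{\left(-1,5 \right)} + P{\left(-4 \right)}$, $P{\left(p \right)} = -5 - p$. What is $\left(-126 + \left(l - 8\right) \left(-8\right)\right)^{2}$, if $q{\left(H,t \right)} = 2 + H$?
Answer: $3844$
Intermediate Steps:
$l = 0$ ($l = \frac{\left(2 - 1\right) - 1}{3} = \frac{1 + \left(-5 + 4\right)}{3} = \frac{1 - 1}{3} = \frac{1}{3} \cdot 0 = 0$)
$\left(-126 + \left(l - 8\right) \left(-8\right)\right)^{2} = \left(-126 + \left(0 - 8\right) \left(-8\right)\right)^{2} = \left(-126 - -64\right)^{2} = \left(-126 + 64\right)^{2} = \left(-62\right)^{2} = 3844$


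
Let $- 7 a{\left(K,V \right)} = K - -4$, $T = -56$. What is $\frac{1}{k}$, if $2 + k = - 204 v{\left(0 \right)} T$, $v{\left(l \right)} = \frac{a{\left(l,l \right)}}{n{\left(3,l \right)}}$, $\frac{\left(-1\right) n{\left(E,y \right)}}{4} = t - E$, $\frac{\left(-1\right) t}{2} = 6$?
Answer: $- \frac{5}{554} \approx -0.0090253$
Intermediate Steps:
$t = -12$ ($t = \left(-2\right) 6 = -12$)
$n{\left(E,y \right)} = 48 + 4 E$ ($n{\left(E,y \right)} = - 4 \left(-12 - E\right) = 48 + 4 E$)
$a{\left(K,V \right)} = - \frac{4}{7} - \frac{K}{7}$ ($a{\left(K,V \right)} = - \frac{K - -4}{7} = - \frac{K + 4}{7} = - \frac{4 + K}{7} = - \frac{4}{7} - \frac{K}{7}$)
$v{\left(l \right)} = - \frac{1}{105} - \frac{l}{420}$ ($v{\left(l \right)} = \frac{- \frac{4}{7} - \frac{l}{7}}{48 + 4 \cdot 3} = \frac{- \frac{4}{7} - \frac{l}{7}}{48 + 12} = \frac{- \frac{4}{7} - \frac{l}{7}}{60} = \left(- \frac{4}{7} - \frac{l}{7}\right) \frac{1}{60} = - \frac{1}{105} - \frac{l}{420}$)
$k = - \frac{554}{5}$ ($k = -2 + - 204 \left(- \frac{1}{105} - 0\right) \left(-56\right) = -2 + - 204 \left(- \frac{1}{105} + 0\right) \left(-56\right) = -2 + \left(-204\right) \left(- \frac{1}{105}\right) \left(-56\right) = -2 + \frac{68}{35} \left(-56\right) = -2 - \frac{544}{5} = - \frac{554}{5} \approx -110.8$)
$\frac{1}{k} = \frac{1}{- \frac{554}{5}} = - \frac{5}{554}$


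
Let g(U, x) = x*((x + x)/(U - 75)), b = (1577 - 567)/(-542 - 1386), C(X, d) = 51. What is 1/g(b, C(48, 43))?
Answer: -72805/5014728 ≈ -0.014518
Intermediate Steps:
b = -505/964 (b = 1010/(-1928) = 1010*(-1/1928) = -505/964 ≈ -0.52386)
g(U, x) = 2*x²/(-75 + U) (g(U, x) = x*((2*x)/(-75 + U)) = x*(2*x/(-75 + U)) = 2*x²/(-75 + U))
1/g(b, C(48, 43)) = 1/(2*51²/(-75 - 505/964)) = 1/(2*2601/(-72805/964)) = 1/(2*2601*(-964/72805)) = 1/(-5014728/72805) = -72805/5014728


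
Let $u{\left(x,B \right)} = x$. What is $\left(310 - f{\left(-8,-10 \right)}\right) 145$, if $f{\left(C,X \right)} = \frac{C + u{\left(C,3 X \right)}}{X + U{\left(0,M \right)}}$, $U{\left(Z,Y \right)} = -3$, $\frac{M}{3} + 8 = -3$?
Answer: $\frac{582030}{13} \approx 44772.0$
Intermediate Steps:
$M = -33$ ($M = -24 + 3 \left(-3\right) = -24 - 9 = -33$)
$f{\left(C,X \right)} = \frac{2 C}{-3 + X}$ ($f{\left(C,X \right)} = \frac{C + C}{X - 3} = \frac{2 C}{-3 + X}$)
$\left(310 - f{\left(-8,-10 \right)}\right) 145 = \left(310 - 2 \left(-8\right) \frac{1}{-3 - 10}\right) 145 = \left(310 - 2 \left(-8\right) \frac{1}{-13}\right) 145 = \left(310 - 2 \left(-8\right) \left(- \frac{1}{13}\right)\right) 145 = \left(310 - \frac{16}{13}\right) 145 = \frac{4014}{13} \cdot 145 = \frac{582030}{13}$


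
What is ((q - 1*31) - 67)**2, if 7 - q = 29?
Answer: 14400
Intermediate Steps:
q = -22 (q = 7 - 1*29 = 7 - 29 = -22)
((q - 1*31) - 67)**2 = ((-22 - 1*31) - 67)**2 = ((-22 - 31) - 67)**2 = (-53 - 67)**2 = (-120)**2 = 14400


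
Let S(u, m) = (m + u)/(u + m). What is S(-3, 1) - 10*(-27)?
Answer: 271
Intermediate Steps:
S(u, m) = 1 (S(u, m) = (m + u)/(m + u) = 1)
S(-3, 1) - 10*(-27) = 1 - 10*(-27) = 1 + 270 = 271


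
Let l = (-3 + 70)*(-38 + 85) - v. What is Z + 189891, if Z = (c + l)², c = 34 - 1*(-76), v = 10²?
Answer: 10169172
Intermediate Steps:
v = 100
c = 110 (c = 34 + 76 = 110)
l = 3049 (l = (-3 + 70)*(-38 + 85) - 1*100 = 67*47 - 100 = 3149 - 100 = 3049)
Z = 9979281 (Z = (110 + 3049)² = 3159² = 9979281)
Z + 189891 = 9979281 + 189891 = 10169172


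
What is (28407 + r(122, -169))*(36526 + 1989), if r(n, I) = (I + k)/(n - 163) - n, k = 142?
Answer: 44666307680/41 ≈ 1.0894e+9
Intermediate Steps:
r(n, I) = -n + (142 + I)/(-163 + n) (r(n, I) = (I + 142)/(n - 163) - n = (142 + I)/(-163 + n) - n = -n + (142 + I)/(-163 + n))
(28407 + r(122, -169))*(36526 + 1989) = (28407 + (142 - 169 - 1*122² + 163*122)/(-163 + 122))*(36526 + 1989) = (28407 + (142 - 169 - 1*14884 + 19886)/(-41))*38515 = (28407 - (142 - 169 - 14884 + 19886)/41)*38515 = (28407 - 1/41*4975)*38515 = (28407 - 4975/41)*38515 = (1159712/41)*38515 = 44666307680/41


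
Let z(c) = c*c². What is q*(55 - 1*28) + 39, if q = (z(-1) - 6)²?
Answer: 1362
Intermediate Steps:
z(c) = c³
q = 49 (q = ((-1)³ - 6)² = (-1 - 6)² = (-7)² = 49)
q*(55 - 1*28) + 39 = 49*(55 - 1*28) + 39 = 49*(55 - 28) + 39 = 49*27 + 39 = 1323 + 39 = 1362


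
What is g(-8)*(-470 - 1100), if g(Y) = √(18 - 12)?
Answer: -1570*√6 ≈ -3845.7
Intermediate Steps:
g(Y) = √6
g(-8)*(-470 - 1100) = √6*(-470 - 1100) = √6*(-1570) = -1570*√6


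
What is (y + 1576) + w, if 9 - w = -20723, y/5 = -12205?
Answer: -38717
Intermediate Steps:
y = -61025 (y = 5*(-12205) = -61025)
w = 20732 (w = 9 - 1*(-20723) = 9 + 20723 = 20732)
(y + 1576) + w = (-61025 + 1576) + 20732 = -59449 + 20732 = -38717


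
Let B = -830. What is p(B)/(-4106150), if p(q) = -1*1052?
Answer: 526/2053075 ≈ 0.00025620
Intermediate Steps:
p(q) = -1052
p(B)/(-4106150) = -1052/(-4106150) = -1052*(-1/4106150) = 526/2053075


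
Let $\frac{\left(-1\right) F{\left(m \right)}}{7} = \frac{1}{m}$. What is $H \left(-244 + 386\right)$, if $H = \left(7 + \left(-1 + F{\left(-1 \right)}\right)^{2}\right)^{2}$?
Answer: $262558$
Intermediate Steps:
$F{\left(m \right)} = - \frac{7}{m}$
$H = 1849$ ($H = \left(7 + \left(-1 - \frac{7}{-1}\right)^{2}\right)^{2} = \left(7 + \left(-1 - -7\right)^{2}\right)^{2} = \left(7 + \left(-1 + 7\right)^{2}\right)^{2} = \left(7 + 6^{2}\right)^{2} = \left(7 + 36\right)^{2} = 43^{2} = 1849$)
$H \left(-244 + 386\right) = 1849 \left(-244 + 386\right) = 1849 \cdot 142 = 262558$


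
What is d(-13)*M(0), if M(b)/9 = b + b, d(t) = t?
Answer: 0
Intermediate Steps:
M(b) = 18*b (M(b) = 9*(b + b) = 9*(2*b) = 18*b)
d(-13)*M(0) = -234*0 = -13*0 = 0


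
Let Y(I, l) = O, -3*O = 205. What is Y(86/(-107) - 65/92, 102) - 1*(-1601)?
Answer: 4598/3 ≈ 1532.7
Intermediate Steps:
O = -205/3 (O = -1/3*205 = -205/3 ≈ -68.333)
Y(I, l) = -205/3
Y(86/(-107) - 65/92, 102) - 1*(-1601) = -205/3 - 1*(-1601) = -205/3 + 1601 = 4598/3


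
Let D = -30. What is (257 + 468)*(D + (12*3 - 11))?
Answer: -3625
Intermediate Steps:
(257 + 468)*(D + (12*3 - 11)) = (257 + 468)*(-30 + (12*3 - 11)) = 725*(-30 + (36 - 11)) = 725*(-30 + 25) = 725*(-5) = -3625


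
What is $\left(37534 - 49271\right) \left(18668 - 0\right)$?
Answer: $-219106316$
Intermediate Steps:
$\left(37534 - 49271\right) \left(18668 - 0\right) = - 11737 \left(18668 + 0\right) = \left(-11737\right) 18668 = -219106316$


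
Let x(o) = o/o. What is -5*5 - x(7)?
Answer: -26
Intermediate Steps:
x(o) = 1
-5*5 - x(7) = -5*5 - 1*1 = -25 - 1 = -26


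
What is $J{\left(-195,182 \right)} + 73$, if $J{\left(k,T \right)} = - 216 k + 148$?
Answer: $42341$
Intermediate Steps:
$J{\left(k,T \right)} = 148 - 216 k$
$J{\left(-195,182 \right)} + 73 = \left(148 - -42120\right) + 73 = \left(148 + 42120\right) + 73 = 42268 + 73 = 42341$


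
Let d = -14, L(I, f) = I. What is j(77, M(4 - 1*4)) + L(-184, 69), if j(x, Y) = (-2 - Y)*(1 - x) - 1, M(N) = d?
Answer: -1097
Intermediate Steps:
M(N) = -14
j(x, Y) = -1 + (1 - x)*(-2 - Y) (j(x, Y) = (1 - x)*(-2 - Y) - 1 = -1 + (1 - x)*(-2 - Y))
j(77, M(4 - 1*4)) + L(-184, 69) = (-3 - 1*(-14) + 2*77 - 14*77) - 184 = (-3 + 14 + 154 - 1078) - 184 = -913 - 184 = -1097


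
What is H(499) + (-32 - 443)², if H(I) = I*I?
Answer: 474626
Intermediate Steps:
H(I) = I²
H(499) + (-32 - 443)² = 499² + (-32 - 443)² = 249001 + (-475)² = 249001 + 225625 = 474626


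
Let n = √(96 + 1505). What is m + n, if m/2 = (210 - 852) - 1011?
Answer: -3306 + √1601 ≈ -3266.0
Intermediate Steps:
m = -3306 (m = 2*((210 - 852) - 1011) = 2*(-642 - 1011) = 2*(-1653) = -3306)
n = √1601 ≈ 40.013
m + n = -3306 + √1601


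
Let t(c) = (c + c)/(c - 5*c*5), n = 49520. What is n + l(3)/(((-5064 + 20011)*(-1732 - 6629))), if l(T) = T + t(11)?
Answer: 74263282246045/1499662404 ≈ 49520.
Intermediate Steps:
t(c) = -1/12 (t(c) = (2*c)/(c - 25*c) = (2*c)/((-24*c)) = (2*c)*(-1/(24*c)) = -1/12)
l(T) = -1/12 + T (l(T) = T - 1/12 = -1/12 + T)
n + l(3)/(((-5064 + 20011)*(-1732 - 6629))) = 49520 + (-1/12 + 3)/(((-5064 + 20011)*(-1732 - 6629))) = 49520 + 35/(12*((14947*(-8361)))) = 49520 + (35/12)/(-124971867) = 49520 + (35/12)*(-1/124971867) = 49520 - 35/1499662404 = 74263282246045/1499662404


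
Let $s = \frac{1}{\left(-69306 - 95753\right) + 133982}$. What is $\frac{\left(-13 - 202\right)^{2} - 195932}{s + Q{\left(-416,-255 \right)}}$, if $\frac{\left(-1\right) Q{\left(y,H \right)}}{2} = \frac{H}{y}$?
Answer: $\frac{967708443312}{7924843} \approx 1.2211 \cdot 10^{5}$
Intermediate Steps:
$Q{\left(y,H \right)} = - \frac{2 H}{y}$ ($Q{\left(y,H \right)} = - 2 \frac{H}{y} = - \frac{2 H}{y}$)
$s = - \frac{1}{31077}$ ($s = \frac{1}{-165059 + 133982} = \frac{1}{-31077} = - \frac{1}{31077} \approx -3.2178 \cdot 10^{-5}$)
$\frac{\left(-13 - 202\right)^{2} - 195932}{s + Q{\left(-416,-255 \right)}} = \frac{\left(-13 - 202\right)^{2} - 195932}{- \frac{1}{31077} - - \frac{510}{-416}} = \frac{\left(-215\right)^{2} - 195932}{- \frac{1}{31077} - \left(-510\right) \left(- \frac{1}{416}\right)} = \frac{46225 - 195932}{- \frac{1}{31077} - \frac{255}{208}} = - \frac{149707}{- \frac{7924843}{6464016}} = \left(-149707\right) \left(- \frac{6464016}{7924843}\right) = \frac{967708443312}{7924843}$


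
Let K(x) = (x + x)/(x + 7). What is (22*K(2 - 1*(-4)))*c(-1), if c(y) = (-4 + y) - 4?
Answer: -2376/13 ≈ -182.77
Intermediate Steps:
c(y) = -8 + y
K(x) = 2*x/(7 + x) (K(x) = (2*x)/(7 + x) = 2*x/(7 + x))
(22*K(2 - 1*(-4)))*c(-1) = (22*(2*(2 - 1*(-4))/(7 + (2 - 1*(-4)))))*(-8 - 1) = (22*(2*(2 + 4)/(7 + (2 + 4))))*(-9) = (22*(2*6/(7 + 6)))*(-9) = (22*(2*6/13))*(-9) = (22*(2*6*(1/13)))*(-9) = (22*(12/13))*(-9) = (264/13)*(-9) = -2376/13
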